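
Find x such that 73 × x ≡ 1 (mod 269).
199

gcd(73, 269) = 1, so the inverse exists.
Extended Euclidean algorithm on (269, 73):
269 = 3 × 73 + 50  ⟹  50 = (1)·269 + (-3)·73
73 = 1 × 50 + 23  ⟹  23 = (-1)·269 + (4)·73
50 = 2 × 23 + 4  ⟹  4 = (3)·269 + (-11)·73
23 = 5 × 4 + 3  ⟹  3 = (-16)·269 + (59)·73
4 = 1 × 3 + 1  ⟹  1 = (19)·269 + (-70)·73
So (-70)·73 ≡ 1 (mod 269), i.e. 73^(-1) ≡ -70 ≡ 199 (mod 269).
Check: 73 × 199 = 14527 ≡ 1 (mod 269)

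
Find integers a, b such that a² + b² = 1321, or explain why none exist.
5² + 36² (a=5, b=36)

Factorization: 1321 = 1321
By Fermat: n is sum of two squares iff every prime p ≡ 3 (mod 4) appears to even power.
All primes ≡ 3 (mod 4) appear to even power.
Search a = 0, 1, 2, … for 1321 - a² a perfect square: first hit at a = 5: 1321 - 25 = 1296 = 36².
1321 = 5² + 36² = 25 + 1296 ✓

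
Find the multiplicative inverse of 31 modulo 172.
111

gcd(31, 172) = 1, so the inverse exists.
Extended Euclidean algorithm on (172, 31):
172 = 5 × 31 + 17  ⟹  17 = (1)·172 + (-5)·31
31 = 1 × 17 + 14  ⟹  14 = (-1)·172 + (6)·31
17 = 1 × 14 + 3  ⟹  3 = (2)·172 + (-11)·31
14 = 4 × 3 + 2  ⟹  2 = (-9)·172 + (50)·31
3 = 1 × 2 + 1  ⟹  1 = (11)·172 + (-61)·31
So (-61)·31 ≡ 1 (mod 172), i.e. 31^(-1) ≡ -61 ≡ 111 (mod 172).
Check: 31 × 111 = 3441 ≡ 1 (mod 172)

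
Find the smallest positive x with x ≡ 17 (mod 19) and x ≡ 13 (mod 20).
93

Using Chinese Remainder Theorem:
M = 19 × 20 = 380
M1 = 20, M2 = 19
y1 = 20^(-1) mod 19 = 1
y2 = 19^(-1) mod 20 = 19
x = (17×20×1 + 13×19×19) mod 380 = 93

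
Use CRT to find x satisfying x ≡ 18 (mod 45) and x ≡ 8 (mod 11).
63

Using Chinese Remainder Theorem:
M = 45 × 11 = 495
M1 = 11, M2 = 45
y1 = 11^(-1) mod 45 = 41
y2 = 45^(-1) mod 11 = 1
x = (18×11×41 + 8×45×1) mod 495 = 63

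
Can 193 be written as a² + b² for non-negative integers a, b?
7² + 12² (a=7, b=12)

Factorization: 193 = 193
By Fermat: n is sum of two squares iff every prime p ≡ 3 (mod 4) appears to even power.
All primes ≡ 3 (mod 4) appear to even power.
Search a = 0, 1, 2, … for 193 - a² a perfect square: first hit at a = 7: 193 - 49 = 144 = 12².
193 = 7² + 12² = 49 + 144 ✓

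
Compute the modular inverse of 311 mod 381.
332

gcd(311, 381) = 1, so the inverse exists.
Extended Euclidean algorithm on (381, 311):
381 = 1 × 311 + 70  ⟹  70 = (1)·381 + (-1)·311
311 = 4 × 70 + 31  ⟹  31 = (-4)·381 + (5)·311
70 = 2 × 31 + 8  ⟹  8 = (9)·381 + (-11)·311
31 = 3 × 8 + 7  ⟹  7 = (-31)·381 + (38)·311
8 = 1 × 7 + 1  ⟹  1 = (40)·381 + (-49)·311
So (-49)·311 ≡ 1 (mod 381), i.e. 311^(-1) ≡ -49 ≡ 332 (mod 381).
Check: 311 × 332 = 103252 ≡ 1 (mod 381)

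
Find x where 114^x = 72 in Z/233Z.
162

Baby-step giant-step with step n = ⌈√233⌉ = 16.
Baby steps 114^j mod 233 (j:value) for j=0..15: 0:1, 1:114, 2:181, 3:130, 4:141, 5:230, 6:124, 7:156, 8:76, 9:43, 10:9, 11:94, 12:231, 13:5, 14:104, 15:206.
Giant-step multiplier: 114^(-16) ≡ 114^(232-16) = 114^216 ≡ 19 (mod 233).
Giant steps γ_i = 72·19^i mod 233: γ_0=72, γ_1=203, γ_2=129, γ_3=121, γ_4=202, γ_5=110, γ_6=226, γ_7=100, γ_8=36, γ_9=218, γ_10=181 (in table at j=2).
x = i·n + j = 10·16 + 2 = 162.
Check: 114^162 ≡ 72 (mod 233).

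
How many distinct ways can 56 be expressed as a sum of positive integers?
526823

p(n) counts ways to write n as a sum of positive integers (order ignored).
Euler's pentagonal recurrence: p(k) = p(k-1) + p(k-2) - p(k-5) - p(k-7) + p(k-12) + p(k-15) - ... (offsets j(3j∓1)/2, signs ++--, p(0)=1, p(<0)=0).
DP table for k = 0..55: p(0)=1, p(1)=1, p(2)=2, p(3)=3, p(4)=5, p(5)=7, p(6)=11, p(7)=15, p(8)=22, p(9)=30, p(10)=42, p(11)=56, p(12)=77, p(13)=101, p(14)=135, p(15)=176, p(16)=231, p(17)=297, p(18)=385, p(19)=490, p(20)=627, p(21)=792, p(22)=1002, p(23)=1255, p(24)=1575, p(25)=1958, p(26)=2436, p(27)=3010, p(28)=3718, p(29)=4565, p(30)=5604, p(31)=6842, p(32)=8349, p(33)=10143, p(34)=12310, p(35)=14883, p(36)=17977, p(37)=21637, p(38)=26015, p(39)=31185, p(40)=37338, p(41)=44583, p(42)=53174, p(43)=63261, p(44)=75175, p(45)=89134, p(46)=105558, p(47)=124754, p(48)=147273, p(49)=173525, p(50)=204226, p(51)=239943, p(52)=281589, p(53)=329931, p(54)=386155, p(55)=451276.
Final step: p(56) = p(55) + p(54) - p(51) - p(49) + p(44) + p(41) - p(34) - p(30) + p(21) + p(16) - p(5)
= 451276 + 386155 - 239943 - 173525 + 75175 + 44583 - 12310 - 5604 + 792 + 231 - 7
= 526823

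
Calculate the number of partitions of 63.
1505499

p(n) counts ways to write n as a sum of positive integers (order ignored).
Euler's pentagonal recurrence: p(k) = p(k-1) + p(k-2) - p(k-5) - p(k-7) + p(k-12) + p(k-15) - ... (offsets j(3j∓1)/2, signs ++--, p(0)=1, p(<0)=0).
DP table for k = 0..62: p(0)=1, p(1)=1, p(2)=2, p(3)=3, p(4)=5, p(5)=7, p(6)=11, p(7)=15, p(8)=22, p(9)=30, p(10)=42, p(11)=56, p(12)=77, p(13)=101, p(14)=135, p(15)=176, p(16)=231, p(17)=297, p(18)=385, p(19)=490, p(20)=627, p(21)=792, p(22)=1002, p(23)=1255, p(24)=1575, p(25)=1958, p(26)=2436, p(27)=3010, p(28)=3718, p(29)=4565, p(30)=5604, p(31)=6842, p(32)=8349, p(33)=10143, p(34)=12310, p(35)=14883, p(36)=17977, p(37)=21637, p(38)=26015, p(39)=31185, p(40)=37338, p(41)=44583, p(42)=53174, p(43)=63261, p(44)=75175, p(45)=89134, p(46)=105558, p(47)=124754, p(48)=147273, p(49)=173525, p(50)=204226, p(51)=239943, p(52)=281589, p(53)=329931, p(54)=386155, p(55)=451276, p(56)=526823, p(57)=614154, p(58)=715220, p(59)=831820, p(60)=966467, p(61)=1121505, p(62)=1300156.
Final step: p(63) = p(62) + p(61) - p(58) - p(56) + p(51) + p(48) - p(41) - p(37) + p(28) + p(23) - p(12) - p(6)
= 1300156 + 1121505 - 715220 - 526823 + 239943 + 147273 - 44583 - 21637 + 3718 + 1255 - 77 - 11
= 1505499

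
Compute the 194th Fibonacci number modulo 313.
282

Matrix identity: Q^n = [[F_(n+1), F_n], [F_n, F_(n-1)]] with Q = [[1,1],[1,0]].
n = 194 = 11000010₂. Square-and-multiply, entries mod 313:
Q^1 = [[1,1],[1,0]]
Q^3 = (Q^1)²·Q = [[3,2],[2,1]]
Q^6 = (Q^3)² = [[13,8],[8,5]]
Q^12 = (Q^6)² = [[233,144],[144,89]]
Q^24 = (Q^12)² = [[218,44],[44,174]]
Q^48 = (Q^24)² = [[6,33],[33,286]]
Q^97 = (Q^48)²·Q = [[119,186],[186,246]]
Q^194 = (Q^97)² = [[242,282],[282,273]]
F_194 mod 313 = Q^194[0][1] = 282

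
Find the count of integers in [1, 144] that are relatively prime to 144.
48

144 = 2^4 × 3^2
φ(n) = n × ∏(1 - 1/p) for each prime p dividing n
φ(144) = 144 × (1 - 1/2) × (1 - 1/3) = 48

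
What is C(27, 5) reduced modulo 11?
1

Using Lucas' theorem:
Write n=27 and k=5 in base 11:
n in base 11: [2, 5]
k in base 11: [0, 5]
C(27,5) mod 11 = ∏ C(n_i, k_i) mod 11
Digit binomials (mod 11): C(2,0) = 1; C(5,5) = 1
Product: 1 × 1 = 1 ≡ 1 (mod 11)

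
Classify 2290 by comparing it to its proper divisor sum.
deficient

Proper divisors of 2290: sum = 1 + 2 + 5 + 10 + 229 + 458 + 1145 = 1850
Since 1850 < 2290, 2290 is deficient.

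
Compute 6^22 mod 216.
0

Repeated squaring. Binary of 22 = 10110.
6^1 ≡ 6 (mod 216); 6^2 ≡ 36 (mod 216); 6^4 ≡ 0 (mod 216); 6^8 ≡ 0 (mod 216); 6^16 ≡ 0 (mod 216)
6^22 = 6^2 × 6^4 × 6^16 ≡ 0 (mod 216)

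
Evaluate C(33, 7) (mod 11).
0

Using Lucas' theorem:
Write n=33 and k=7 in base 11:
n in base 11: [3, 0]
k in base 11: [0, 7]
C(33,7) mod 11 = ∏ C(n_i, k_i) mod 11
Digit binomials (mod 11): C(3,0) = 1; C(0,7) = 0 (k_i > n_i)
Product: 1 × 0 = 0 ≡ 0 (mod 11)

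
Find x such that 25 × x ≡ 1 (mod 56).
9

gcd(25, 56) = 1, so the inverse exists.
Extended Euclidean algorithm on (56, 25):
56 = 2 × 25 + 6  ⟹  6 = (1)·56 + (-2)·25
25 = 4 × 6 + 1  ⟹  1 = (-4)·56 + (9)·25
So (9)·25 ≡ 1 (mod 56), i.e. 25^(-1) ≡ 9 (mod 56).
Check: 25 × 9 = 225 ≡ 1 (mod 56)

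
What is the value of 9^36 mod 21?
15

Repeated squaring. Binary of 36 = 100100.
9^1 ≡ 9 (mod 21); 9^2 ≡ 18 (mod 21); 9^4 ≡ 9 (mod 21); 9^8 ≡ 18 (mod 21); 9^16 ≡ 9 (mod 21); 9^32 ≡ 18 (mod 21)
9^36 = 9^4 × 9^32 ≡ 15 (mod 21)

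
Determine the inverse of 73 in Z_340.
177

gcd(73, 340) = 1, so the inverse exists.
Extended Euclidean algorithm on (340, 73):
340 = 4 × 73 + 48  ⟹  48 = (1)·340 + (-4)·73
73 = 1 × 48 + 25  ⟹  25 = (-1)·340 + (5)·73
48 = 1 × 25 + 23  ⟹  23 = (2)·340 + (-9)·73
25 = 1 × 23 + 2  ⟹  2 = (-3)·340 + (14)·73
23 = 11 × 2 + 1  ⟹  1 = (35)·340 + (-163)·73
So (-163)·73 ≡ 1 (mod 340), i.e. 73^(-1) ≡ -163 ≡ 177 (mod 340).
Check: 73 × 177 = 12921 ≡ 1 (mod 340)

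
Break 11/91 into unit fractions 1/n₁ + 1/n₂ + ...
1/9 + 1/103 + 1/16872 + 1/474423768

Greedy algorithm:
11/91: ceiling(91/11) = 9, use 1/9
8/819: ceiling(819/8) = 103, use 1/103
5/84357: ceiling(84357/5) = 16872, use 1/16872
1/474423768: ceiling(474423768/1) = 474423768, use 1/474423768
Result: 11/91 = 1/9 + 1/103 + 1/16872 + 1/474423768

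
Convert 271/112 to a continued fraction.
[2; 2, 2, 1, 1, 1, 1, 3]

Euclidean algorithm steps:
271 = 2 × 112 + 47
112 = 2 × 47 + 18
47 = 2 × 18 + 11
18 = 1 × 11 + 7
11 = 1 × 7 + 4
7 = 1 × 4 + 3
4 = 1 × 3 + 1
3 = 3 × 1 + 0
Continued fraction: [2; 2, 2, 1, 1, 1, 1, 3]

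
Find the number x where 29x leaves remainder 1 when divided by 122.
101

gcd(29, 122) = 1, so the inverse exists.
Extended Euclidean algorithm on (122, 29):
122 = 4 × 29 + 6  ⟹  6 = (1)·122 + (-4)·29
29 = 4 × 6 + 5  ⟹  5 = (-4)·122 + (17)·29
6 = 1 × 5 + 1  ⟹  1 = (5)·122 + (-21)·29
So (-21)·29 ≡ 1 (mod 122), i.e. 29^(-1) ≡ -21 ≡ 101 (mod 122).
Check: 29 × 101 = 2929 ≡ 1 (mod 122)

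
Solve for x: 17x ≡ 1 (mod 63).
26

gcd(17, 63) = 1, so the inverse exists.
Extended Euclidean algorithm on (63, 17):
63 = 3 × 17 + 12  ⟹  12 = (1)·63 + (-3)·17
17 = 1 × 12 + 5  ⟹  5 = (-1)·63 + (4)·17
12 = 2 × 5 + 2  ⟹  2 = (3)·63 + (-11)·17
5 = 2 × 2 + 1  ⟹  1 = (-7)·63 + (26)·17
So (26)·17 ≡ 1 (mod 63), i.e. 17^(-1) ≡ 26 (mod 63).
Check: 17 × 26 = 442 ≡ 1 (mod 63)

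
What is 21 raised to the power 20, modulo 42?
21

Repeated squaring. Binary of 20 = 10100.
21^1 ≡ 21 (mod 42); 21^2 ≡ 21 (mod 42); 21^4 ≡ 21 (mod 42); 21^8 ≡ 21 (mod 42); 21^16 ≡ 21 (mod 42)
21^20 = 21^4 × 21^16 ≡ 21 (mod 42)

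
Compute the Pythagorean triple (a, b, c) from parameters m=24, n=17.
(287, 816, 865)

Euclid's formula: a = m² - n², b = 2mn, c = m² + n²
m = 24, n = 17
a = 24² - 17² = 576 - 289 = 287
b = 2 × 24 × 17 = 816
c = 24² + 17² = 576 + 289 = 865
Verification: 287² + 816² = 82369 + 665856 = 748225 = 865² ✓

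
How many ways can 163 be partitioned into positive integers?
142798995930

p(n) counts ways to write n as a sum of positive integers (order ignored).
Euler's pentagonal recurrence: p(k) = p(k-1) + p(k-2) - p(k-5) - p(k-7) + p(k-12) + p(k-15) - ... (offsets j(3j∓1)/2, signs ++--, p(0)=1, p(<0)=0).
DP table for k = 0..162: p(0)=1, p(1)=1, p(2)=2, p(3)=3, p(4)=5, p(5)=7, p(6)=11, p(7)=15, p(8)=22, p(9)=30, p(10)=42, p(11)=56, p(12)=77, p(13)=101, p(14)=135, p(15)=176, p(16)=231, p(17)=297, p(18)=385, p(19)=490, p(20)=627, p(21)=792, p(22)=1002, p(23)=1255, p(24)=1575, p(25)=1958, p(26)=2436, p(27)=3010, p(28)=3718, p(29)=4565, p(30)=5604, p(31)=6842, p(32)=8349, p(33)=10143, p(34)=12310, p(35)=14883, p(36)=17977, p(37)=21637, p(38)=26015, p(39)=31185, p(40)=37338, p(41)=44583, p(42)=53174, p(43)=63261, p(44)=75175, p(45)=89134, p(46)=105558, p(47)=124754, p(48)=147273, p(49)=173525, p(50)=204226, p(51)=239943, p(52)=281589, p(53)=329931, p(54)=386155, p(55)=451276, p(56)=526823, p(57)=614154, p(58)=715220, p(59)=831820, p(60)=966467, p(61)=1121505, p(62)=1300156, p(63)=1505499, p(64)=1741630, p(65)=2012558, p(66)=2323520, p(67)=2679689, p(68)=3087735, p(69)=3554345, p(70)=4087968, p(71)=4697205, p(72)=5392783, p(73)=6185689, p(74)=7089500, p(75)=8118264, p(76)=9289091, p(77)=10619863, p(78)=12132164, p(79)=13848650, p(80)=15796476, p(81)=18004327, p(82)=20506255, p(83)=23338469, p(84)=26543660, p(85)=30167357, p(86)=34262962, p(87)=38887673, p(88)=44108109, p(89)=49995925, p(90)=56634173, p(91)=64112359, p(92)=72533807, p(93)=82010177, p(94)=92669720, p(95)=104651419, p(96)=118114304, p(97)=133230930, p(98)=150198136, p(99)=169229875, p(100)=190569292, p(101)=214481126, p(102)=241265379, p(103)=271248950, p(104)=304801365, p(105)=342325709, p(106)=384276336, p(107)=431149389, p(108)=483502844, p(109)=541946240, p(110)=607163746, p(111)=679903203, p(112)=761002156, p(113)=851376628, p(114)=952050665, p(115)=1064144451, p(116)=1188908248, p(117)=1327710076, p(118)=1482074143, p(119)=1653668665, p(120)=1844349560, p(121)=2056148051, p(122)=2291320912, p(123)=2552338241, p(124)=2841940500, p(125)=3163127352, p(126)=3519222692, p(127)=3913864295, p(128)=4351078600, p(129)=4835271870, p(130)=5371315400, p(131)=5964539504, p(132)=6620830889, p(133)=7346629512, p(134)=8149040695, p(135)=9035836076, p(136)=10015581680, p(137)=11097645016, p(138)=12292341831, p(139)=13610949895, p(140)=15065878135, p(141)=16670689208, p(142)=18440293320, p(143)=20390982757, p(144)=22540654445, p(145)=24908858009, p(146)=27517052599, p(147)=30388671978, p(148)=33549419497, p(149)=37027355200, p(150)=40853235313, p(151)=45060624582, p(152)=49686288421, p(153)=54770336324, p(154)=60356673280, p(155)=66493182097, p(156)=73232243759, p(157)=80630964769, p(158)=88751778802, p(159)=97662728555, p(160)=107438159466, p(161)=118159068427, p(162)=129913904637.
Final step: p(163) = p(162) + p(161) - p(158) - p(156) + p(151) + p(148) - p(141) - p(137) + p(128) + p(123) - p(112) - p(106) + p(93) + p(86) - p(71) - p(63) + p(46) + p(37) - p(18) - p(8)
= 129913904637 + 118159068427 - 88751778802 - 73232243759 + 45060624582 + 33549419497 - 16670689208 - 11097645016 + 4351078600 + 2552338241 - 761002156 - 384276336 + 82010177 + 34262962 - 4697205 - 1505499 + 105558 + 21637 - 385 - 22
= 142798995930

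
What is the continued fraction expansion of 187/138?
[1; 2, 1, 4, 2, 4]

Euclidean algorithm steps:
187 = 1 × 138 + 49
138 = 2 × 49 + 40
49 = 1 × 40 + 9
40 = 4 × 9 + 4
9 = 2 × 4 + 1
4 = 4 × 1 + 0
Continued fraction: [1; 2, 1, 4, 2, 4]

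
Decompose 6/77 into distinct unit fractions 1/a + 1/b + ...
1/13 + 1/1001

Greedy algorithm:
6/77: ceiling(77/6) = 13, use 1/13
1/1001: ceiling(1001/1) = 1001, use 1/1001
Result: 6/77 = 1/13 + 1/1001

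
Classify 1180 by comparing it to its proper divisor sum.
abundant

Proper divisors of 1180: sum = 1 + 2 + 4 + 5 + 10 + 20 + 59 + 118 + 236 + 295 + 590 = 1340
Since 1340 > 1180, 1180 is abundant.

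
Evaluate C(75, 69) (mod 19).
1

Using Lucas' theorem:
Write n=75 and k=69 in base 19:
n in base 19: [3, 18]
k in base 19: [3, 12]
C(75,69) mod 19 = ∏ C(n_i, k_i) mod 19
Digit binomials (mod 19): C(3,3) = 1; C(18,12) = 18564 ≡ 1
Product: 1 × 1 = 1 ≡ 1 (mod 19)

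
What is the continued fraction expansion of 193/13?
[14; 1, 5, 2]

Euclidean algorithm steps:
193 = 14 × 13 + 11
13 = 1 × 11 + 2
11 = 5 × 2 + 1
2 = 2 × 1 + 0
Continued fraction: [14; 1, 5, 2]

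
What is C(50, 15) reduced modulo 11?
5

Using Lucas' theorem:
Write n=50 and k=15 in base 11:
n in base 11: [4, 6]
k in base 11: [1, 4]
C(50,15) mod 11 = ∏ C(n_i, k_i) mod 11
Digit binomials (mod 11): C(4,1) = 4; C(6,4) = 15 ≡ 4
Product: 4 × 4 = 16 ≡ 5 (mod 11)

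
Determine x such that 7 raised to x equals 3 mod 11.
4

Baby-step giant-step with step n = ⌈√11⌉ = 4.
Baby steps 7^j mod 11 (j:value) for j=0..3: 0:1, 1:7, 2:5, 3:2.
Giant-step multiplier: 7^(-4) ≡ 7^(10-4) = 7^6 ≡ 4 (mod 11).
Giant steps γ_i = 3·4^i mod 11: γ_0=3, γ_1=1 (in table at j=0).
x = i·n + j = 1·4 + 0 = 4.
Check: 7^4 ≡ 3 (mod 11).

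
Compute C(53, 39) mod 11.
6

Using Lucas' theorem:
Write n=53 and k=39 in base 11:
n in base 11: [4, 9]
k in base 11: [3, 6]
C(53,39) mod 11 = ∏ C(n_i, k_i) mod 11
Digit binomials (mod 11): C(4,3) = 4; C(9,6) = 84 ≡ 7
Product: 4 × 7 = 28 ≡ 6 (mod 11)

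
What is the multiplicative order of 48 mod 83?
41

83 is prime, so ord(48) divides φ(83) = 82.
Divisors of 82: 1, 2, 41, 82.
Repeated squaring: 48^1 ≡ 48, 48^2 ≡ 63, 48^4 ≡ 68, 48^8 ≡ 59, 48^16 ≡ 78, 48^32 ≡ 25, 48^64 ≡ 44 (mod 83).
Test 48^d mod 83 for each divisor d in increasing order:
48^1 ≡ 48
48^2 ≡ 63
48^41 = 48^32·48^8·48^1 ≡ 1  ← first divisor giving 1
The order is 41.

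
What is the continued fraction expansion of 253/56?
[4; 1, 1, 13, 2]

Euclidean algorithm steps:
253 = 4 × 56 + 29
56 = 1 × 29 + 27
29 = 1 × 27 + 2
27 = 13 × 2 + 1
2 = 2 × 1 + 0
Continued fraction: [4; 1, 1, 13, 2]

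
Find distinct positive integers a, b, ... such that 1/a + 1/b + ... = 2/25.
1/13 + 1/325

Greedy algorithm:
2/25: ceiling(25/2) = 13, use 1/13
1/325: ceiling(325/1) = 325, use 1/325
Result: 2/25 = 1/13 + 1/325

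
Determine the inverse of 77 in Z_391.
325

gcd(77, 391) = 1, so the inverse exists.
Extended Euclidean algorithm on (391, 77):
391 = 5 × 77 + 6  ⟹  6 = (1)·391 + (-5)·77
77 = 12 × 6 + 5  ⟹  5 = (-12)·391 + (61)·77
6 = 1 × 5 + 1  ⟹  1 = (13)·391 + (-66)·77
So (-66)·77 ≡ 1 (mod 391), i.e. 77^(-1) ≡ -66 ≡ 325 (mod 391).
Check: 77 × 325 = 25025 ≡ 1 (mod 391)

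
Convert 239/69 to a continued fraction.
[3; 2, 6, 2, 2]

Euclidean algorithm steps:
239 = 3 × 69 + 32
69 = 2 × 32 + 5
32 = 6 × 5 + 2
5 = 2 × 2 + 1
2 = 2 × 1 + 0
Continued fraction: [3; 2, 6, 2, 2]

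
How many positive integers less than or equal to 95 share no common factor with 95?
72

95 = 5 × 19
φ(n) = n × ∏(1 - 1/p) for each prime p dividing n
φ(95) = 95 × (1 - 1/5) × (1 - 1/19) = 72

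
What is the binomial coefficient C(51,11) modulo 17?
0

Using Lucas' theorem:
Write n=51 and k=11 in base 17:
n in base 17: [3, 0]
k in base 17: [0, 11]
C(51,11) mod 17 = ∏ C(n_i, k_i) mod 17
Digit binomials (mod 17): C(3,0) = 1; C(0,11) = 0 (k_i > n_i)
Product: 1 × 0 = 0 ≡ 0 (mod 17)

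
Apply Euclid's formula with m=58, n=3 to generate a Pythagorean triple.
(3355, 348, 3373)

Euclid's formula: a = m² - n², b = 2mn, c = m² + n²
m = 58, n = 3
a = 58² - 3² = 3364 - 9 = 3355
b = 2 × 58 × 3 = 348
c = 58² + 3² = 3364 + 9 = 3373
Verification: 3355² + 348² = 11256025 + 121104 = 11377129 = 3373² ✓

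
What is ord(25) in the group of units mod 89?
22

89 is prime, so ord(25) divides φ(89) = 88.
Divisors of 88: 1, 2, 4, 8, 11, 22, 44, 88.
Repeated squaring: 25^1 ≡ 25, 25^2 ≡ 2, 25^4 ≡ 4, 25^8 ≡ 16, 25^16 ≡ 78, 25^32 ≡ 32, 25^64 ≡ 45 (mod 89).
Test 25^d mod 89 for each divisor d in increasing order:
25^1 ≡ 25
25^2 ≡ 2
25^4 ≡ 4
25^8 ≡ 16
25^11 = 25^8·25^2·25^1 ≡ 88
25^22 = 25^16·25^4·25^2 ≡ 1  ← first divisor giving 1
The order is 22.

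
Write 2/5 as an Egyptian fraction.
1/3 + 1/15

Greedy algorithm:
2/5: ceiling(5/2) = 3, use 1/3
1/15: ceiling(15/1) = 15, use 1/15
Result: 2/5 = 1/3 + 1/15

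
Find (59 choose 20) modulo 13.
4

Using Lucas' theorem:
Write n=59 and k=20 in base 13:
n in base 13: [4, 7]
k in base 13: [1, 7]
C(59,20) mod 13 = ∏ C(n_i, k_i) mod 13
Digit binomials (mod 13): C(4,1) = 4; C(7,7) = 1
Product: 4 × 1 = 4 ≡ 4 (mod 13)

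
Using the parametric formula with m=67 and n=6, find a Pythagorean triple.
(4453, 804, 4525)

Euclid's formula: a = m² - n², b = 2mn, c = m² + n²
m = 67, n = 6
a = 67² - 6² = 4489 - 36 = 4453
b = 2 × 67 × 6 = 804
c = 67² + 6² = 4489 + 36 = 4525
Verification: 4453² + 804² = 19829209 + 646416 = 20475625 = 4525² ✓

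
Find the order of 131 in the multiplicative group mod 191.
190

191 is prime, so ord(131) divides φ(191) = 190.
Divisors of 190: 1, 2, 5, 10, 19, 38, 95, 190.
Repeated squaring: 131^1 ≡ 131, 131^2 ≡ 162, 131^4 ≡ 77, 131^8 ≡ 8, 131^16 ≡ 64, 131^32 ≡ 85, 131^64 ≡ 158, 131^128 ≡ 134 (mod 191).
Test 131^d mod 191 for each divisor d in increasing order:
131^1 ≡ 131
131^2 ≡ 162
131^5 = 131^4·131^1 ≡ 155
131^10 = 131^8·131^2 ≡ 150
131^19 = 131^16·131^2·131^1 ≡ 7
131^38 = 131^32·131^4·131^2 ≡ 49
131^95 = 131^64·131^16·131^8·131^4·131^2·131^1 ≡ 190
131^190 = 131^128·131^32·131^16·131^8·131^4·131^2 ≡ 1  ← first divisor giving 1
The order is 190.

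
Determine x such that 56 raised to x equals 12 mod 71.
2

Baby-step giant-step with step n = ⌈√71⌉ = 9.
Baby steps 56^j mod 71 (j:value) for j=0..8: 0:1, 1:56, 2:12, 3:33, 4:2, 5:41, 6:24, 7:66, 8:4.
h = 12 is already in the table at j=2, so x = 2.
Check: 56^2 ≡ 12 (mod 71).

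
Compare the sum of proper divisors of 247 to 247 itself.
deficient

Proper divisors of 247: sum = 1 + 13 + 19 = 33
Since 33 < 247, 247 is deficient.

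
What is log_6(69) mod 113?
98

Baby-step giant-step with step n = ⌈√113⌉ = 11.
Baby steps 6^j mod 113 (j:value) for j=0..10: 0:1, 1:6, 2:36, 3:103, 4:53, 5:92, 6:100, 7:35, 8:97, 9:17, 10:102.
Giant-step multiplier: 6^(-11) ≡ 6^(112-11) = 6^101 ≡ 101 (mod 113).
Giant steps γ_i = 69·101^i mod 113: γ_0=69, γ_1=76, γ_2=105, γ_3=96, γ_4=91, γ_5=38, γ_6=109, γ_7=48, γ_8=102 (in table at j=10).
x = i·n + j = 8·11 + 10 = 98.
Check: 6^98 ≡ 69 (mod 113).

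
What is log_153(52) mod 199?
30

Baby-step giant-step with step n = ⌈√199⌉ = 15.
Baby steps 153^j mod 199 (j:value) for j=0..14: 0:1, 1:153, 2:126, 3:174, 4:155, 5:34, 6:28, 7:105, 8:145, 9:96, 10:161, 11:156, 12:187, 13:154, 14:80.
Giant-step multiplier: 153^(-15) ≡ 153^(198-15) = 153^183 ≡ 67 (mod 199).
Giant steps γ_i = 52·67^i mod 199: γ_0=52, γ_1=101, γ_2=1 (in table at j=0).
x = i·n + j = 2·15 + 0 = 30.
Check: 153^30 ≡ 52 (mod 199).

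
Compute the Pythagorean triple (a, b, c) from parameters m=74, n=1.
(5475, 148, 5477)

Euclid's formula: a = m² - n², b = 2mn, c = m² + n²
m = 74, n = 1
a = 74² - 1² = 5476 - 1 = 5475
b = 2 × 74 × 1 = 148
c = 74² + 1² = 5476 + 1 = 5477
Verification: 5475² + 148² = 29975625 + 21904 = 29997529 = 5477² ✓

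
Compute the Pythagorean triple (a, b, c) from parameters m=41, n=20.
(1281, 1640, 2081)

Euclid's formula: a = m² - n², b = 2mn, c = m² + n²
m = 41, n = 20
a = 41² - 20² = 1681 - 400 = 1281
b = 2 × 41 × 20 = 1640
c = 41² + 20² = 1681 + 400 = 2081
Verification: 1281² + 1640² = 1640961 + 2689600 = 4330561 = 2081² ✓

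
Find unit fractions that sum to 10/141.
1/15 + 1/235

Greedy algorithm:
10/141: ceiling(141/10) = 15, use 1/15
1/235: ceiling(235/1) = 235, use 1/235
Result: 10/141 = 1/15 + 1/235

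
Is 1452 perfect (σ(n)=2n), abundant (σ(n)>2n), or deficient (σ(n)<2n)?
abundant

Proper divisors of 1452: sum = 1 + 2 + 3 + 4 + 6 + 11 + 12 + 22 + ... + 242 + 363 + 484 + 726 (17 divisors) = 2272
Since 2272 > 1452, 1452 is abundant.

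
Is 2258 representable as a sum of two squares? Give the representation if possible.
7² + 47² (a=7, b=47)

Factorization: 2258 = 2 × 1129
By Fermat: n is sum of two squares iff every prime p ≡ 3 (mod 4) appears to even power.
All primes ≡ 3 (mod 4) appear to even power.
Search a = 0, 1, 2, … for 2258 - a² a perfect square: first hit at a = 7: 2258 - 49 = 2209 = 47².
2258 = 7² + 47² = 49 + 2209 ✓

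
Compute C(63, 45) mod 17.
2

Using Lucas' theorem:
Write n=63 and k=45 in base 17:
n in base 17: [3, 12]
k in base 17: [2, 11]
C(63,45) mod 17 = ∏ C(n_i, k_i) mod 17
Digit binomials (mod 17): C(3,2) = 3; C(12,11) = 12
Product: 3 × 12 = 36 ≡ 2 (mod 17)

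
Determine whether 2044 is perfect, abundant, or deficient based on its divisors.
abundant

Proper divisors of 2044: sum = 1 + 2 + 4 + 7 + 14 + 28 + 73 + 146 + 292 + 511 + 1022 = 2100
Since 2100 > 2044, 2044 is abundant.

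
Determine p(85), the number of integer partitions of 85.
30167357

p(n) counts ways to write n as a sum of positive integers (order ignored).
Euler's pentagonal recurrence: p(k) = p(k-1) + p(k-2) - p(k-5) - p(k-7) + p(k-12) + p(k-15) - ... (offsets j(3j∓1)/2, signs ++--, p(0)=1, p(<0)=0).
DP table for k = 0..84: p(0)=1, p(1)=1, p(2)=2, p(3)=3, p(4)=5, p(5)=7, p(6)=11, p(7)=15, p(8)=22, p(9)=30, p(10)=42, p(11)=56, p(12)=77, p(13)=101, p(14)=135, p(15)=176, p(16)=231, p(17)=297, p(18)=385, p(19)=490, p(20)=627, p(21)=792, p(22)=1002, p(23)=1255, p(24)=1575, p(25)=1958, p(26)=2436, p(27)=3010, p(28)=3718, p(29)=4565, p(30)=5604, p(31)=6842, p(32)=8349, p(33)=10143, p(34)=12310, p(35)=14883, p(36)=17977, p(37)=21637, p(38)=26015, p(39)=31185, p(40)=37338, p(41)=44583, p(42)=53174, p(43)=63261, p(44)=75175, p(45)=89134, p(46)=105558, p(47)=124754, p(48)=147273, p(49)=173525, p(50)=204226, p(51)=239943, p(52)=281589, p(53)=329931, p(54)=386155, p(55)=451276, p(56)=526823, p(57)=614154, p(58)=715220, p(59)=831820, p(60)=966467, p(61)=1121505, p(62)=1300156, p(63)=1505499, p(64)=1741630, p(65)=2012558, p(66)=2323520, p(67)=2679689, p(68)=3087735, p(69)=3554345, p(70)=4087968, p(71)=4697205, p(72)=5392783, p(73)=6185689, p(74)=7089500, p(75)=8118264, p(76)=9289091, p(77)=10619863, p(78)=12132164, p(79)=13848650, p(80)=15796476, p(81)=18004327, p(82)=20506255, p(83)=23338469, p(84)=26543660.
Final step: p(85) = p(84) + p(83) - p(80) - p(78) + p(73) + p(70) - p(63) - p(59) + p(50) + p(45) - p(34) - p(28) + p(15) + p(8)
= 26543660 + 23338469 - 15796476 - 12132164 + 6185689 + 4087968 - 1505499 - 831820 + 204226 + 89134 - 12310 - 3718 + 176 + 22
= 30167357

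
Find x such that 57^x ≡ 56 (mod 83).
69

Baby-step giant-step with step n = ⌈√83⌉ = 10.
Baby steps 57^j mod 83 (j:value) for j=0..9: 0:1, 1:57, 2:12, 3:20, 4:61, 5:74, 6:68, 7:58, 8:69, 9:32.
Giant-step multiplier: 57^(-10) ≡ 57^(82-10) = 57^72 ≡ 41 (mod 83).
Giant steps γ_i = 56·41^i mod 83: γ_0=56, γ_1=55, γ_2=14, γ_3=76, γ_4=45, γ_5=19, γ_6=32 (in table at j=9).
x = i·n + j = 6·10 + 9 = 69.
Check: 57^69 ≡ 56 (mod 83).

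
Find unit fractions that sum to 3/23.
1/8 + 1/184

Greedy algorithm:
3/23: ceiling(23/3) = 8, use 1/8
1/184: ceiling(184/1) = 184, use 1/184
Result: 3/23 = 1/8 + 1/184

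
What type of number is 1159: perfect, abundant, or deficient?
deficient

Proper divisors of 1159: sum = 1 + 19 + 61 = 81
Since 81 < 1159, 1159 is deficient.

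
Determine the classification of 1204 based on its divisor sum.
abundant

Proper divisors of 1204: sum = 1 + 2 + 4 + 7 + 14 + 28 + 43 + 86 + 172 + 301 + 602 = 1260
Since 1260 > 1204, 1204 is abundant.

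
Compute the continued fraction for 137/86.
[1; 1, 1, 2, 5, 3]

Euclidean algorithm steps:
137 = 1 × 86 + 51
86 = 1 × 51 + 35
51 = 1 × 35 + 16
35 = 2 × 16 + 3
16 = 5 × 3 + 1
3 = 3 × 1 + 0
Continued fraction: [1; 1, 1, 2, 5, 3]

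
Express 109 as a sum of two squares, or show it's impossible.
3² + 10² (a=3, b=10)

Factorization: 109 = 109
By Fermat: n is sum of two squares iff every prime p ≡ 3 (mod 4) appears to even power.
All primes ≡ 3 (mod 4) appear to even power.
Search a = 0, 1, 2, … for 109 - a² a perfect square: first hit at a = 3: 109 - 9 = 100 = 10².
109 = 3² + 10² = 9 + 100 ✓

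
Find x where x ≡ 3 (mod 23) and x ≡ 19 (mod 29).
164

Using Chinese Remainder Theorem:
M = 23 × 29 = 667
M1 = 29, M2 = 23
y1 = 29^(-1) mod 23 = 4
y2 = 23^(-1) mod 29 = 24
x = (3×29×4 + 19×23×24) mod 667 = 164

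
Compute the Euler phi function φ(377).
336

377 = 13 × 29
φ(n) = n × ∏(1 - 1/p) for each prime p dividing n
φ(377) = 377 × (1 - 1/13) × (1 - 1/29) = 336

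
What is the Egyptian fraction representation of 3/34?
1/12 + 1/204

Greedy algorithm:
3/34: ceiling(34/3) = 12, use 1/12
1/204: ceiling(204/1) = 204, use 1/204
Result: 3/34 = 1/12 + 1/204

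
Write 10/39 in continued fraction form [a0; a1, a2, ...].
[0; 3, 1, 9]

Euclidean algorithm steps:
10 = 0 × 39 + 10
39 = 3 × 10 + 9
10 = 1 × 9 + 1
9 = 9 × 1 + 0
Continued fraction: [0; 3, 1, 9]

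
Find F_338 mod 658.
281

Matrix identity: Q^n = [[F_(n+1), F_n], [F_n, F_(n-1)]] with Q = [[1,1],[1,0]].
n = 338 = 101010010₂. Square-and-multiply, entries mod 658:
Q^1 = [[1,1],[1,0]]
Q^2 = (Q^1)² = [[2,1],[1,1]]
Q^5 = (Q^2)²·Q = [[8,5],[5,3]]
Q^10 = (Q^5)² = [[89,55],[55,34]]
Q^21 = (Q^10)²·Q = [[603,418],[418,185]]
Q^42 = (Q^21)² = [[89,384],[384,363]]
Q^84 = (Q^42)² = [[89,514],[514,233]]
Q^169 = (Q^84)²·Q = [[55,363],[363,350]]
Q^338 = (Q^169)² = [[562,281],[281,281]]
F_338 mod 658 = Q^338[0][1] = 281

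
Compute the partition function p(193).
2168627105469

p(n) counts ways to write n as a sum of positive integers (order ignored).
Euler's pentagonal recurrence: p(k) = p(k-1) + p(k-2) - p(k-5) - p(k-7) + p(k-12) + p(k-15) - ... (offsets j(3j∓1)/2, signs ++--, p(0)=1, p(<0)=0).
DP table for k = 0..192: p(0)=1, p(1)=1, p(2)=2, p(3)=3, p(4)=5, p(5)=7, p(6)=11, p(7)=15, p(8)=22, p(9)=30, p(10)=42, p(11)=56, p(12)=77, p(13)=101, p(14)=135, p(15)=176, p(16)=231, p(17)=297, p(18)=385, p(19)=490, p(20)=627, p(21)=792, p(22)=1002, p(23)=1255, p(24)=1575, p(25)=1958, p(26)=2436, p(27)=3010, p(28)=3718, p(29)=4565, p(30)=5604, p(31)=6842, p(32)=8349, p(33)=10143, p(34)=12310, p(35)=14883, p(36)=17977, p(37)=21637, p(38)=26015, p(39)=31185, p(40)=37338, p(41)=44583, p(42)=53174, p(43)=63261, p(44)=75175, p(45)=89134, p(46)=105558, p(47)=124754, p(48)=147273, p(49)=173525, p(50)=204226, p(51)=239943, p(52)=281589, p(53)=329931, p(54)=386155, p(55)=451276, p(56)=526823, p(57)=614154, p(58)=715220, p(59)=831820, p(60)=966467, p(61)=1121505, p(62)=1300156, p(63)=1505499, p(64)=1741630, p(65)=2012558, p(66)=2323520, p(67)=2679689, p(68)=3087735, p(69)=3554345, p(70)=4087968, p(71)=4697205, p(72)=5392783, p(73)=6185689, p(74)=7089500, p(75)=8118264, p(76)=9289091, p(77)=10619863, p(78)=12132164, p(79)=13848650, p(80)=15796476, p(81)=18004327, p(82)=20506255, p(83)=23338469, p(84)=26543660, p(85)=30167357, p(86)=34262962, p(87)=38887673, p(88)=44108109, p(89)=49995925, p(90)=56634173, p(91)=64112359, p(92)=72533807, p(93)=82010177, p(94)=92669720, p(95)=104651419, p(96)=118114304, p(97)=133230930, p(98)=150198136, p(99)=169229875, p(100)=190569292, p(101)=214481126, p(102)=241265379, p(103)=271248950, p(104)=304801365, p(105)=342325709, p(106)=384276336, p(107)=431149389, p(108)=483502844, p(109)=541946240, p(110)=607163746, p(111)=679903203, p(112)=761002156, p(113)=851376628, p(114)=952050665, p(115)=1064144451, p(116)=1188908248, p(117)=1327710076, p(118)=1482074143, p(119)=1653668665, p(120)=1844349560, p(121)=2056148051, p(122)=2291320912, p(123)=2552338241, p(124)=2841940500, p(125)=3163127352, p(126)=3519222692, p(127)=3913864295, p(128)=4351078600, p(129)=4835271870, p(130)=5371315400, p(131)=5964539504, p(132)=6620830889, p(133)=7346629512, p(134)=8149040695, p(135)=9035836076, p(136)=10015581680, p(137)=11097645016, p(138)=12292341831, p(139)=13610949895, p(140)=15065878135, p(141)=16670689208, p(142)=18440293320, p(143)=20390982757, p(144)=22540654445, p(145)=24908858009, p(146)=27517052599, p(147)=30388671978, p(148)=33549419497, p(149)=37027355200, p(150)=40853235313, p(151)=45060624582, p(152)=49686288421, p(153)=54770336324, p(154)=60356673280, p(155)=66493182097, p(156)=73232243759, p(157)=80630964769, p(158)=88751778802, p(159)=97662728555, p(160)=107438159466, p(161)=118159068427, p(162)=129913904637, p(163)=142798995930, p(164)=156919475295, p(165)=172389800255, p(166)=189334822579, p(167)=207890420102, p(168)=228204732751, p(169)=250438925115, p(170)=274768617130, p(171)=301384802048, p(172)=330495499613, p(173)=362326859895, p(174)=397125074750, p(175)=435157697830, p(176)=476715857290, p(177)=522115831195, p(178)=571701605655, p(179)=625846753120, p(180)=684957390936, p(181)=749474411781, p(182)=819876908323, p(183)=896684817527, p(184)=980462880430, p(185)=1071823774337, p(186)=1171432692373, p(187)=1280011042268, p(188)=1398341745571, p(189)=1527273599625, p(190)=1667727404093, p(191)=1820701100652, p(192)=1987276856363.
Final step: p(193) = p(192) + p(191) - p(188) - p(186) + p(181) + p(178) - p(171) - p(167) + p(158) + p(153) - p(142) - p(136) + p(123) + p(116) - p(101) - p(93) + p(76) + p(67) - p(48) - p(38) + p(17) + p(6)
= 1987276856363 + 1820701100652 - 1398341745571 - 1171432692373 + 749474411781 + 571701605655 - 301384802048 - 207890420102 + 88751778802 + 54770336324 - 18440293320 - 10015581680 + 2552338241 + 1188908248 - 214481126 - 82010177 + 9289091 + 2679689 - 147273 - 26015 + 297 + 11
= 2168627105469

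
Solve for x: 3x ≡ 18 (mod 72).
x ≡ 6 (mod 24)

gcd(3, 72) = 3, which divides 18, so solutions exist.
Divide through by 3: x ≡ 6 (mod 24).
The coefficient of x is now 1, so x ≡ 6 (mod 24).
Check: 3 × 6 = 18 ≡ 18 (mod 72).
x ≡ 6 (mod 24), giving 3 solutions mod 72.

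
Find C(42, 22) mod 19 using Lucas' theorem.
8

Using Lucas' theorem:
Write n=42 and k=22 in base 19:
n in base 19: [2, 4]
k in base 19: [1, 3]
C(42,22) mod 19 = ∏ C(n_i, k_i) mod 19
Digit binomials (mod 19): C(2,1) = 2; C(4,3) = 4
Product: 2 × 4 = 8 ≡ 8 (mod 19)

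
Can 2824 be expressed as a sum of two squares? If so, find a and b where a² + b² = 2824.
18² + 50² (a=18, b=50)

Factorization: 2824 = 2^3 × 353
By Fermat: n is sum of two squares iff every prime p ≡ 3 (mod 4) appears to even power.
All primes ≡ 3 (mod 4) appear to even power.
Search a = 0, 1, 2, … for 2824 - a² a perfect square: first hit at a = 18: 2824 - 324 = 2500 = 50².
2824 = 18² + 50² = 324 + 2500 ✓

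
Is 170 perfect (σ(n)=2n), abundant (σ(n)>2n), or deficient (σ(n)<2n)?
deficient

Proper divisors of 170: sum = 1 + 2 + 5 + 10 + 17 + 34 + 85 = 154
Since 154 < 170, 170 is deficient.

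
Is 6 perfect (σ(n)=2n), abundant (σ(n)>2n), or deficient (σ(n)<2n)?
perfect

Proper divisors of 6: sum = 1 + 2 + 3 = 6
Since 6 = 6, 6 is perfect.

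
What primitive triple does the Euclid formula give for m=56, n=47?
(927, 5264, 5345)

Euclid's formula: a = m² - n², b = 2mn, c = m² + n²
m = 56, n = 47
a = 56² - 47² = 3136 - 2209 = 927
b = 2 × 56 × 47 = 5264
c = 56² + 47² = 3136 + 2209 = 5345
Verification: 927² + 5264² = 859329 + 27709696 = 28569025 = 5345² ✓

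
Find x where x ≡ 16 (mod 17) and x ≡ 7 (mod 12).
67

Using Chinese Remainder Theorem:
M = 17 × 12 = 204
M1 = 12, M2 = 17
y1 = 12^(-1) mod 17 = 10
y2 = 17^(-1) mod 12 = 5
x = (16×12×10 + 7×17×5) mod 204 = 67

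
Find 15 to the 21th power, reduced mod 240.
15

Repeated squaring. Binary of 21 = 10101.
15^1 ≡ 15 (mod 240); 15^2 ≡ 225 (mod 240); 15^4 ≡ 225 (mod 240); 15^8 ≡ 225 (mod 240); 15^16 ≡ 225 (mod 240)
15^21 = 15^1 × 15^4 × 15^16 ≡ 15 (mod 240)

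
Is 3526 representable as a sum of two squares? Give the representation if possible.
Not possible

Factorization: 3526 = 2 × 41 × 43
By Fermat: n is sum of two squares iff every prime p ≡ 3 (mod 4) appears to even power.
Prime(s) ≡ 3 (mod 4) with odd exponent: [(43, 1)]
Therefore 3526 cannot be expressed as a² + b².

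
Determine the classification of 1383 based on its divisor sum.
deficient

Proper divisors of 1383: sum = 1 + 3 + 461 = 465
Since 465 < 1383, 1383 is deficient.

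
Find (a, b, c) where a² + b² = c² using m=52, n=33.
(1615, 3432, 3793)

Euclid's formula: a = m² - n², b = 2mn, c = m² + n²
m = 52, n = 33
a = 52² - 33² = 2704 - 1089 = 1615
b = 2 × 52 × 33 = 3432
c = 52² + 33² = 2704 + 1089 = 3793
Verification: 1615² + 3432² = 2608225 + 11778624 = 14386849 = 3793² ✓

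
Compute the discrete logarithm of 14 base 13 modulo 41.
15

Baby-step giant-step with step n = ⌈√41⌉ = 7.
Baby steps 13^j mod 41 (j:value) for j=0..6: 0:1, 1:13, 2:5, 3:24, 4:25, 5:38, 6:2.
Giant-step multiplier: 13^(-7) ≡ 13^(40-7) = 13^33 ≡ 30 (mod 41).
Giant steps γ_i = 14·30^i mod 41: γ_0=14, γ_1=10, γ_2=13 (in table at j=1).
x = i·n + j = 2·7 + 1 = 15.
Check: 13^15 ≡ 14 (mod 41).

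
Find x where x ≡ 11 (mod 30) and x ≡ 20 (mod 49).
461

Using Chinese Remainder Theorem:
M = 30 × 49 = 1470
M1 = 49, M2 = 30
y1 = 49^(-1) mod 30 = 19
y2 = 30^(-1) mod 49 = 18
x = (11×49×19 + 20×30×18) mod 1470 = 461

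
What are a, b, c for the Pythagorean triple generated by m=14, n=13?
(27, 364, 365)

Euclid's formula: a = m² - n², b = 2mn, c = m² + n²
m = 14, n = 13
a = 14² - 13² = 196 - 169 = 27
b = 2 × 14 × 13 = 364
c = 14² + 13² = 196 + 169 = 365
Verification: 27² + 364² = 729 + 132496 = 133225 = 365² ✓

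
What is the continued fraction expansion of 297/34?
[8; 1, 2, 1, 3, 2]

Euclidean algorithm steps:
297 = 8 × 34 + 25
34 = 1 × 25 + 9
25 = 2 × 9 + 7
9 = 1 × 7 + 2
7 = 3 × 2 + 1
2 = 2 × 1 + 0
Continued fraction: [8; 1, 2, 1, 3, 2]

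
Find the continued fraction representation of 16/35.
[0; 2, 5, 3]

Euclidean algorithm steps:
16 = 0 × 35 + 16
35 = 2 × 16 + 3
16 = 5 × 3 + 1
3 = 3 × 1 + 0
Continued fraction: [0; 2, 5, 3]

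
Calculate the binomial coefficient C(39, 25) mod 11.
5

Using Lucas' theorem:
Write n=39 and k=25 in base 11:
n in base 11: [3, 6]
k in base 11: [2, 3]
C(39,25) mod 11 = ∏ C(n_i, k_i) mod 11
Digit binomials (mod 11): C(3,2) = 3; C(6,3) = 20 ≡ 9
Product: 3 × 9 = 27 ≡ 5 (mod 11)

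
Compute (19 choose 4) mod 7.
5

Using Lucas' theorem:
Write n=19 and k=4 in base 7:
n in base 7: [2, 5]
k in base 7: [0, 4]
C(19,4) mod 7 = ∏ C(n_i, k_i) mod 7
Digit binomials (mod 7): C(2,0) = 1; C(5,4) = 5
Product: 1 × 5 = 5 ≡ 5 (mod 7)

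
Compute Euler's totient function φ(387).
252

387 = 3^2 × 43
φ(n) = n × ∏(1 - 1/p) for each prime p dividing n
φ(387) = 387 × (1 - 1/3) × (1 - 1/43) = 252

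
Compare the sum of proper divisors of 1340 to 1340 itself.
abundant

Proper divisors of 1340: sum = 1 + 2 + 4 + 5 + 10 + 20 + 67 + 134 + 268 + 335 + 670 = 1516
Since 1516 > 1340, 1340 is abundant.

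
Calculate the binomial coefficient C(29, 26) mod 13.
1

Using Lucas' theorem:
Write n=29 and k=26 in base 13:
n in base 13: [2, 3]
k in base 13: [2, 0]
C(29,26) mod 13 = ∏ C(n_i, k_i) mod 13
Digit binomials (mod 13): C(2,2) = 1; C(3,0) = 1
Product: 1 × 1 = 1 ≡ 1 (mod 13)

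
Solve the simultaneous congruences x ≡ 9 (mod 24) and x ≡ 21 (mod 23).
297

Using Chinese Remainder Theorem:
M = 24 × 23 = 552
M1 = 23, M2 = 24
y1 = 23^(-1) mod 24 = 23
y2 = 24^(-1) mod 23 = 1
x = (9×23×23 + 21×24×1) mod 552 = 297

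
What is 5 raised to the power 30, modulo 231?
1

Repeated squaring. Binary of 30 = 11110.
5^1 ≡ 5 (mod 231); 5^2 ≡ 25 (mod 231); 5^4 ≡ 163 (mod 231); 5^8 ≡ 4 (mod 231); 5^16 ≡ 16 (mod 231)
5^30 = 5^2 × 5^4 × 5^8 × 5^16 ≡ 1 (mod 231)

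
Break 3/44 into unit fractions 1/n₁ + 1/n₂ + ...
1/15 + 1/660

Greedy algorithm:
3/44: ceiling(44/3) = 15, use 1/15
1/660: ceiling(660/1) = 660, use 1/660
Result: 3/44 = 1/15 + 1/660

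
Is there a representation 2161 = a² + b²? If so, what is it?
15² + 44² (a=15, b=44)

Factorization: 2161 = 2161
By Fermat: n is sum of two squares iff every prime p ≡ 3 (mod 4) appears to even power.
All primes ≡ 3 (mod 4) appear to even power.
Search a = 0, 1, 2, … for 2161 - a² a perfect square: first hit at a = 15: 2161 - 225 = 1936 = 44².
2161 = 15² + 44² = 225 + 1936 ✓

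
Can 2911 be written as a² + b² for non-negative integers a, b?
Not possible

Factorization: 2911 = 41 × 71
By Fermat: n is sum of two squares iff every prime p ≡ 3 (mod 4) appears to even power.
Prime(s) ≡ 3 (mod 4) with odd exponent: [(71, 1)]
Therefore 2911 cannot be expressed as a² + b².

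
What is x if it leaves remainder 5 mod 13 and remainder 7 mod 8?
31

Using Chinese Remainder Theorem:
M = 13 × 8 = 104
M1 = 8, M2 = 13
y1 = 8^(-1) mod 13 = 5
y2 = 13^(-1) mod 8 = 5
x = (5×8×5 + 7×13×5) mod 104 = 31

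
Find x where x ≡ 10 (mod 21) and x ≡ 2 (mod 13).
262

Using Chinese Remainder Theorem:
M = 21 × 13 = 273
M1 = 13, M2 = 21
y1 = 13^(-1) mod 21 = 13
y2 = 21^(-1) mod 13 = 5
x = (10×13×13 + 2×21×5) mod 273 = 262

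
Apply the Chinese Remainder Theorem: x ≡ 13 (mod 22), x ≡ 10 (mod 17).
299

Using Chinese Remainder Theorem:
M = 22 × 17 = 374
M1 = 17, M2 = 22
y1 = 17^(-1) mod 22 = 13
y2 = 22^(-1) mod 17 = 7
x = (13×17×13 + 10×22×7) mod 374 = 299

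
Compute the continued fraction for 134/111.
[1; 4, 1, 4, 1, 3]

Euclidean algorithm steps:
134 = 1 × 111 + 23
111 = 4 × 23 + 19
23 = 1 × 19 + 4
19 = 4 × 4 + 3
4 = 1 × 3 + 1
3 = 3 × 1 + 0
Continued fraction: [1; 4, 1, 4, 1, 3]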